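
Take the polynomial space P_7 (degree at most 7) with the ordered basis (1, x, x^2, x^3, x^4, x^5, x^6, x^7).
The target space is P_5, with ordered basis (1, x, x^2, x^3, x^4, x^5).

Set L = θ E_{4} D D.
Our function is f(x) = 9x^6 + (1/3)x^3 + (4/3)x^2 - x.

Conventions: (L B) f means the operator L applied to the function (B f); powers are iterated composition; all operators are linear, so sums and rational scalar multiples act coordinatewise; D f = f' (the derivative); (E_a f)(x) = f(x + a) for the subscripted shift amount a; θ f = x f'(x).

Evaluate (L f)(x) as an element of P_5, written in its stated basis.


the image equals g(x) = 1080x^4 + 12960x^3 + 51840x^2 + 69122x

D f = 54x^5 + x^2 + (8/3)x - 1
D D f = 270x^4 + 2x + 8/3
E_{4} (D D) f = 270x^4 + 4320x^3 + 25920x^2 + 69122x + 207392/3
θ E_{4} (D D) f = 1080x^4 + 12960x^3 + 51840x^2 + 69122x


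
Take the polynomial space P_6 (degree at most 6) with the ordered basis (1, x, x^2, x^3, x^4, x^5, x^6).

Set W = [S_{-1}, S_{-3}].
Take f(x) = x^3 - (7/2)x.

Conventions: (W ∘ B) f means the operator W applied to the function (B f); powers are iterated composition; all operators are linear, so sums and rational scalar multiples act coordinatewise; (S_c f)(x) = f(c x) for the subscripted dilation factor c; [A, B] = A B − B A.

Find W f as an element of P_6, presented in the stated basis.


S_{-3} f = -27x^3 + (21/2)x
S_{-1} S_{-3} f = 27x^3 - (21/2)x
S_{-1} f = -x^3 + (7/2)x
S_{-3} S_{-1} f = 27x^3 - (21/2)x
[S_{-1}, S_{-3}] f = 0

g(x) = 0


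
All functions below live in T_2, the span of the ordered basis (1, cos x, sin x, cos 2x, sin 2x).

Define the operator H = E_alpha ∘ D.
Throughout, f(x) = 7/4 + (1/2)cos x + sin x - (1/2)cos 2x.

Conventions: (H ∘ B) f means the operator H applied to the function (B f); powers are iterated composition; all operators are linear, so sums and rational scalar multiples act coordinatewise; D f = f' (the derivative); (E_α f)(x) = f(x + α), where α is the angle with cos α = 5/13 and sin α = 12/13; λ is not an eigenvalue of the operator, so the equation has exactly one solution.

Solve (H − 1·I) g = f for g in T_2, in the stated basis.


the image equals g(x) = -7/4 - (7/20)cos x - (9/20)sin x + (409/2650)cos 2x + (119/1325)sin 2x

write g with unknown coordinates in the stated basis and equate coefficients in (H − 1·I) g = f
solving from the highest basis element down gives g = -7/4 - (7/20)cos x - (9/20)sin x + (409/2650)cos 2x + (119/1325)sin 2x
check: H g = (3/20)cos x + (11/20)sin x - (458/1325)cos 2x + (119/1325)sin 2x
so H g − 1·g = 7/4 + (1/2)cos x + sin x - (1/2)cos 2x = f ✓


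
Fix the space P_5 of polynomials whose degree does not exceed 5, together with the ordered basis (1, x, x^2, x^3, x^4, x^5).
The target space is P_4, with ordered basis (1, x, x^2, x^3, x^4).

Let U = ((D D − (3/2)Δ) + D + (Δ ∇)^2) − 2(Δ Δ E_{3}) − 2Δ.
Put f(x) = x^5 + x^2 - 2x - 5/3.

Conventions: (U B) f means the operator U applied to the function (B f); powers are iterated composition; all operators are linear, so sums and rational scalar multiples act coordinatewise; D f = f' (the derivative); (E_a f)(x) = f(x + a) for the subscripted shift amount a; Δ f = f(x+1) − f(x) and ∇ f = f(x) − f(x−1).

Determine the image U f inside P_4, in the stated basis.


the image equals g(x) = -(25/2)x^4 - 55x^3 - 515x^2 - (3685/2)x - 2644

D f = 5x^4 + 2x - 2
D D f = 20x^3 + 2
Δ f = 5x^4 + 10x^3 + 10x^2 + 7x
(-(3/2)Δ) f = -(15/2)x^4 - 15x^3 - 15x^2 - (21/2)x
(D D − (3/2)Δ) f = -(15/2)x^4 + 5x^3 - 15x^2 - (21/2)x + 2
D f = 5x^4 + 2x - 2
∇ f = 5x^4 - 10x^3 + 10x^2 - 3x - 2
Δ ∇ f = 20x^3 + 10x + 2
∇ (Δ ∇) f = 60x^2 - 60x + 30
Δ ∇ (Δ ∇) f = 120x
((D D − (3/2)Δ) + D + (Δ ∇)^2) f = -(5/2)x^4 + 5x^3 - 15x^2 + (223/2)x
E_{3} f = x^5 + 15x^4 + 90x^3 + 271x^2 + 409x + 733/3
Δ E_{3} f = 5x^4 + 70x^3 + 370x^2 + 877x + 786
Δ Δ E_{3} f = 20x^3 + 240x^2 + 970x + 1322
(-2(Δ Δ E_{3})) f = -40x^3 - 480x^2 - 1940x - 2644
Δ f = 5x^4 + 10x^3 + 10x^2 + 7x
(-2Δ) f = -10x^4 - 20x^3 - 20x^2 - 14x
(((D D − (3/2)Δ) + D + (Δ ∇)^2) − 2(Δ Δ E_{3}) − 2Δ) f = -(25/2)x^4 - 55x^3 - 515x^2 - (3685/2)x - 2644


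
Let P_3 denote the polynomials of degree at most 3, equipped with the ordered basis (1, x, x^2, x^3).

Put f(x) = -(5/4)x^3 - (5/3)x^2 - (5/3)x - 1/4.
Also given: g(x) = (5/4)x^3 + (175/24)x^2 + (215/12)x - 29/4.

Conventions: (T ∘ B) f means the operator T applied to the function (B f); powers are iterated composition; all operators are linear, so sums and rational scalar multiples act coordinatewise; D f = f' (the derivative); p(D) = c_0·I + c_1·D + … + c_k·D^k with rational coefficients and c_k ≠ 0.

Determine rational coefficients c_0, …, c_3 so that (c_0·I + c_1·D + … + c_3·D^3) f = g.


D^0 f = -(5/4)x^3 - (5/3)x^2 - (5/3)x - 1/4
D^1 f = -(15/4)x^2 - (10/3)x - 5/3
D^2 f = -(15/2)x - 10/3
D^3 f = -15/2
matching coefficients of g against c_0 f + c_1 Df + … from the top degree down determines the c_i
solution: c_0 = -1, c_1 = -3/2, c_2 = -3/2, c_3 = 2

p(D) = -I − (3/2)·D − (3/2)·D^2 + 2·D^3, i.e. c_0 = -1, c_1 = -3/2, c_2 = -3/2, c_3 = 2


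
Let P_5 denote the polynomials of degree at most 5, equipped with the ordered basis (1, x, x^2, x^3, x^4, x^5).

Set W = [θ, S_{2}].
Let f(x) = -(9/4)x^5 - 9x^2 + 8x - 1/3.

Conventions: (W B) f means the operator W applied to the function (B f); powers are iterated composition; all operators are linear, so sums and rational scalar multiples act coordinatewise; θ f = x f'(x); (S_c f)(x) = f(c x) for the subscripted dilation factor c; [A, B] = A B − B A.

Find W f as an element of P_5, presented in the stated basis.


the result is g(x) = 0

S_{2} f = -72x^5 - 36x^2 + 16x - 1/3
θ S_{2} f = -360x^5 - 72x^2 + 16x
θ f = -(45/4)x^5 - 18x^2 + 8x
S_{2} θ f = -360x^5 - 72x^2 + 16x
[θ, S_{2}] f = 0


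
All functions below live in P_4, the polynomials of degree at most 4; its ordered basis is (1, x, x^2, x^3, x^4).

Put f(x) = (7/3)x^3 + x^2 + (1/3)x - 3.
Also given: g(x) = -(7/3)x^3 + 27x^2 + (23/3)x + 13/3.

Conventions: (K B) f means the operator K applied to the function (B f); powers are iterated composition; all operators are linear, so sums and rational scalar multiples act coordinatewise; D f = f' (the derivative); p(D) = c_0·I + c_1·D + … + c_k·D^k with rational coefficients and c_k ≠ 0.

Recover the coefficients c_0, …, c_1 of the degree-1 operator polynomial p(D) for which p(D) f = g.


D^0 f = (7/3)x^3 + x^2 + (1/3)x - 3
D^1 f = 7x^2 + 2x + 1/3
matching coefficients of g against c_0 f + c_1 Df + … from the top degree down determines the c_i
solution: c_0 = -1, c_1 = 4

c_0 = -1, c_1 = 4


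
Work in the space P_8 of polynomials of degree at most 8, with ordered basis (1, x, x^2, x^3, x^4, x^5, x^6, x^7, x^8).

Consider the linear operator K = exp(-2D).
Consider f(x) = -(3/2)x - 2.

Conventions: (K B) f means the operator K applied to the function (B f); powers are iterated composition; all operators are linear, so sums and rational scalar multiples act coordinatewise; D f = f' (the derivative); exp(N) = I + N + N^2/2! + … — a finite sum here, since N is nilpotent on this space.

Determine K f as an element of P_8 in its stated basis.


the result is g(x) = -(3/2)x + 1

order-1 term: 3
the series for exp(-2D) f terminates at order 1
exp(-2D) f = -(3/2)x + 1


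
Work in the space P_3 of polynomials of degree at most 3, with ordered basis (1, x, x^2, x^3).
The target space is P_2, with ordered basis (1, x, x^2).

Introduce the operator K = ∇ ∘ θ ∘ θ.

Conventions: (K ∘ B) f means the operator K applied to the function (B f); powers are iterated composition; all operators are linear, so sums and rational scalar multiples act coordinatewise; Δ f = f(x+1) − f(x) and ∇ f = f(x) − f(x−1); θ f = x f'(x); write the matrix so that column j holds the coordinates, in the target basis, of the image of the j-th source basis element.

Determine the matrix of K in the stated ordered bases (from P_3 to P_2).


image of 1: 0
image of x: 1
image of x^2: 8x - 4
image of x^3: 27x^2 - 27x + 9
each image's coordinates form column j of the matrix

the matrix is [[0, 1, -4, 9]; [0, 0, 8, -27]; [0, 0, 0, 27]] (rows listed top to bottom)


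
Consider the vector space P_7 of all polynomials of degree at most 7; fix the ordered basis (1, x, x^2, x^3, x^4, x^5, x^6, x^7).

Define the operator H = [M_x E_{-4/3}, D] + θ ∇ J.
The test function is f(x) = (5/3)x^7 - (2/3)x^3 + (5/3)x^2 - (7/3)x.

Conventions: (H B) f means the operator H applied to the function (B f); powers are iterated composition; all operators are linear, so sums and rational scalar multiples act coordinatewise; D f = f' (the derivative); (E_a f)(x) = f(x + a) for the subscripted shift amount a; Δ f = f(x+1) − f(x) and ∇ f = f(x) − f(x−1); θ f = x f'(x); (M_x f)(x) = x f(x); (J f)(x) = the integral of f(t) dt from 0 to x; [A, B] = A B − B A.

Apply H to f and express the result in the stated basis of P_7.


the image equals g(x) = 10x^7 - (175/9)x^6 - (35/9)x^5 + (6475/81)x^4 - (36619/243)x^3 + (33248/243)x^2 - (127322/2187)x + 31700/6561

D f = (35/3)x^6 - 2x^2 + (10/3)x - 7/3
E_{-4/3} D f = (35/3)x^6 - (280/3)x^5 + (2800/9)x^4 - (44800/81)x^3 + (44638/81)x^2 - (69574/243)x + 120761/2187
M_x E_{-4/3} D f = (35/3)x^7 - (280/3)x^6 + (2800/9)x^5 - (44800/81)x^4 + (44638/81)x^3 - (69574/243)x^2 + (120761/2187)x
E_{-4/3} f = (5/3)x^7 - (140/9)x^6 + (560/9)x^5 - (11200/81)x^4 + (44638/243)x^3 - (34787/243)x^2 + (120761/2187)x - 31700/6561
M_x E_{-4/3} f = (5/3)x^8 - (140/9)x^7 + (560/9)x^6 - (11200/81)x^5 + (44638/243)x^4 - (34787/243)x^3 + (120761/2187)x^2 - (31700/6561)x
D (M_x E_{-4/3}) f = (40/3)x^7 - (980/9)x^6 + (1120/3)x^5 - (56000/81)x^4 + (178552/243)x^3 - (34787/81)x^2 + (241522/2187)x - 31700/6561
[M_x E_{-4/3}, D] f = -(5/3)x^7 + (140/9)x^6 - (560/9)x^5 + (11200/81)x^4 - (44638/243)x^3 + (34787/243)x^2 - (120761/2187)x + 31700/6561
J f = (5/24)x^8 - (1/6)x^4 + (5/9)x^3 - (7/6)x^2
∇ J f = (5/3)x^7 - (35/6)x^6 + (35/3)x^5 - (175/12)x^4 + 11x^3 - (19/6)x^2 - 3x + 121/72
θ (∇ J) f = (35/3)x^7 - 35x^6 + (175/3)x^5 - (175/3)x^4 + 33x^3 - (19/3)x^2 - 3x
([M_x E_{-4/3}, D] + θ ∇ J) f = 10x^7 - (175/9)x^6 - (35/9)x^5 + (6475/81)x^4 - (36619/243)x^3 + (33248/243)x^2 - (127322/2187)x + 31700/6561


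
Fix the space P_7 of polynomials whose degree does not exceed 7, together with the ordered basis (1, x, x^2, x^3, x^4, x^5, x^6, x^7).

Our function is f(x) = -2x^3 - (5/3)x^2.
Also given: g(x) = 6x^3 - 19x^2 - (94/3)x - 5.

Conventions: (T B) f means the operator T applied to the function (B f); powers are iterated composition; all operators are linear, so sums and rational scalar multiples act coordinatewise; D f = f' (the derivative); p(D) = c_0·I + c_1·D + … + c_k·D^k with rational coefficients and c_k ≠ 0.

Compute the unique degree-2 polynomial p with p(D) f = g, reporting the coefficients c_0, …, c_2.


c_0 = -3, c_1 = 4, c_2 = 3/2

D^0 f = -2x^3 - (5/3)x^2
D^1 f = -6x^2 - (10/3)x
D^2 f = -12x - 10/3
matching coefficients of g against c_0 f + c_1 Df + … from the top degree down determines the c_i
solution: c_0 = -3, c_1 = 4, c_2 = 3/2


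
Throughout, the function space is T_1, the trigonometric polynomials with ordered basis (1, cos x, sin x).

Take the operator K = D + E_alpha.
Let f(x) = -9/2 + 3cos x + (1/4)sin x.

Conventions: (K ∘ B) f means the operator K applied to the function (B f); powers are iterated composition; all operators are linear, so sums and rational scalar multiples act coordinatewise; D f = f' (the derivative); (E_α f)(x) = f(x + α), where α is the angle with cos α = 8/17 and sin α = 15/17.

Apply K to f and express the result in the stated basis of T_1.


the image equals g(x) = -9/2 + (32/17)cos x - (94/17)sin x

D f = (1/4)cos x - 3sin x
E_alpha f = -9/2 + (111/68)cos x - (43/17)sin x
(D + E_alpha) f = -9/2 + (32/17)cos x - (94/17)sin x


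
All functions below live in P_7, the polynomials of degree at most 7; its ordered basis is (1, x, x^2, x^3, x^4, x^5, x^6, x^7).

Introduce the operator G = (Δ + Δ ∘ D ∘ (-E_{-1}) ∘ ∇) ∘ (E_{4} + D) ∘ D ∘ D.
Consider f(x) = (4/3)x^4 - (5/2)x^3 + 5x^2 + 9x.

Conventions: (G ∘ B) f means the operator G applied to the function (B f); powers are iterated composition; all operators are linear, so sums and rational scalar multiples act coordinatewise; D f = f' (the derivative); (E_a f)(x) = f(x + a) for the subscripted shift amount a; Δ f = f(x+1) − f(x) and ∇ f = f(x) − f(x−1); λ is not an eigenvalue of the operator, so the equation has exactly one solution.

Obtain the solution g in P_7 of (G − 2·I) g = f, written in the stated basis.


write g with unknown coordinates in the stated basis and equate coefficients in (G − 2·I) g = f
solving from the highest basis element down gives g = -(2/3)x^4 + (5/4)x^3 - (5/2)x^2 - (25/2)x - 161/4
check: G g = -16x - 161/2
so G g − 2·g = (4/3)x^4 - (5/2)x^3 + 5x^2 + 9x = f ✓

g(x) = -(2/3)x^4 + (5/4)x^3 - (5/2)x^2 - (25/2)x - 161/4


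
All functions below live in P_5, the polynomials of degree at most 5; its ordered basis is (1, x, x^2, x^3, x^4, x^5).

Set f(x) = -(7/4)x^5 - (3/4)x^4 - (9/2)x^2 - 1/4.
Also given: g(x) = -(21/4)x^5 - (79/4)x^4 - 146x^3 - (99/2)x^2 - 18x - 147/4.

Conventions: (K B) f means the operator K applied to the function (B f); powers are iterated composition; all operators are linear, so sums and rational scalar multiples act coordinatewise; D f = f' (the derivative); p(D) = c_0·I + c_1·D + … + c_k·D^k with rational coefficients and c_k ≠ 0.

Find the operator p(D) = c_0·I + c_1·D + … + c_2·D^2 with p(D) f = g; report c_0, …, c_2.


p(D) = 3·I + 2·D + 4·D^2, i.e. c_0 = 3, c_1 = 2, c_2 = 4

D^0 f = -(7/4)x^5 - (3/4)x^4 - (9/2)x^2 - 1/4
D^1 f = -(35/4)x^4 - 3x^3 - 9x
D^2 f = -35x^3 - 9x^2 - 9
matching coefficients of g against c_0 f + c_1 Df + … from the top degree down determines the c_i
solution: c_0 = 3, c_1 = 2, c_2 = 4


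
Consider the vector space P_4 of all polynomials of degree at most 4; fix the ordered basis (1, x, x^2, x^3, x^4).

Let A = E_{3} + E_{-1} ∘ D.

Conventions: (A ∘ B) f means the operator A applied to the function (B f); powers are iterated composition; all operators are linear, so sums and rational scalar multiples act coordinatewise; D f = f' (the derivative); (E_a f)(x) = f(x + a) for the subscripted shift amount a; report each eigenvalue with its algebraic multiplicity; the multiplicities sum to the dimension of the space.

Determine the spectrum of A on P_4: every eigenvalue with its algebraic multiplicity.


λ = 1 (multiplicity 5)

image of 1: 1
image of x: x + 4
image of x^2: x^2 + 8x + 7
image of x^3: x^3 + 12x^2 + 21x + 30
image of x^4: x^4 + 16x^3 + 42x^2 + 120x + 77
the matrix is upper triangular; its diagonal is (1, 1, 1, 1, 1)
for a triangular matrix the eigenvalues are the diagonal entries, with algebraic multiplicity their repetition count


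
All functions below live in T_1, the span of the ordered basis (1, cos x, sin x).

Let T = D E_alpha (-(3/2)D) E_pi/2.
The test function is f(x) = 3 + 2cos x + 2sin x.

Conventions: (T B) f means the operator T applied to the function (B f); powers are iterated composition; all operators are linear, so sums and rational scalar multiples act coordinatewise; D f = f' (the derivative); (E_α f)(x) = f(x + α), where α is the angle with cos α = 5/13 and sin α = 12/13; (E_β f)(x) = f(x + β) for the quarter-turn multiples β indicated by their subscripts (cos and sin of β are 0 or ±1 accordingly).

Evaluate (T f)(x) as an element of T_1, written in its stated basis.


the image equals g(x) = -(21/13)cos x - (51/13)sin x

E_pi/2 f = 3 + 2cos x - 2sin x
D E_pi/2 f = -2cos x - 2sin x
(-(3/2)D) E_pi/2 f = 3cos x + 3sin x
E_alpha (-(3/2)D) E_pi/2 f = (51/13)cos x - (21/13)sin x
D E_alpha (-(3/2)D) E_pi/2 f = -(21/13)cos x - (51/13)sin x


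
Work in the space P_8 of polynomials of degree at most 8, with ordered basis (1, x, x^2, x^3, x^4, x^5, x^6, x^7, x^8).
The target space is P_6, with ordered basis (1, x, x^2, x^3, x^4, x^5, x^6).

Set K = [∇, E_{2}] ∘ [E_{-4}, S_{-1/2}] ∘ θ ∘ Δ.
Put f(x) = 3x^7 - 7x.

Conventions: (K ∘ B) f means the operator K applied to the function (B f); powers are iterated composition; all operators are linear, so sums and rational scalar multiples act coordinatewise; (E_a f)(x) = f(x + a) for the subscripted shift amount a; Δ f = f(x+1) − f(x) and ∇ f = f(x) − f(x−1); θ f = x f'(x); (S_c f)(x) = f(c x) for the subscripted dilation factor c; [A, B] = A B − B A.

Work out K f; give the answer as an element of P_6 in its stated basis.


Δ f = 21x^6 + 63x^5 + 105x^4 + 105x^3 + 63x^2 + 21x - 4
θ Δ f = 126x^6 + 315x^5 + 420x^4 + 315x^3 + 126x^2 + 21x
S_{-1/2} (θ ∘ Δ) f = (63/32)x^6 - (315/32)x^5 + (105/4)x^4 - (315/8)x^3 + (63/2)x^2 - (21/2)x
E_{-4} S_{-1/2} (θ ∘ Δ) f = (63/32)x^6 - (1827/32)x^5 + (5565/8)x^4 - (36435/8)x^3 + 16884x^2 - (67137/2)x + 27930
E_{-4} (θ ∘ Δ) f = 126x^6 - 2709x^5 + 24360x^4 - 117285x^3 + 318906x^2 - 464331x + 282828
S_{-1/2} E_{-4} (θ ∘ Δ) f = (63/32)x^6 + (2709/32)x^5 + (3045/2)x^4 + (117285/8)x^3 + (159453/2)x^2 + (464331/2)x + 282828
[E_{-4}, S_{-1/2}] (θ ∘ Δ) f = -(567/4)x^5 - (6615/8)x^4 - 19215x^3 - (125685/2)x^2 - 265734x - 254898
E_{2} [E_{-4}, S_{-1/2}] (θ ∘ Δ) f = -(567/4)x^5 - (17955/8)x^4 - 31500x^3 - (418635/2)x^2 - 785484x - 1209222
∇ E_{2} [E_{-4}, S_{-1/2}] (θ ∘ Δ) f = -(2835/4)x^4 - 7560x^3 - (329805/4)x^2 - (1329615/4)x - 4844511/8
∇ [E_{-4}, S_{-1/2}] (θ ∘ Δ) f = -(2835/4)x^4 - 1890x^3 - (216405/4)x^2 - (282555/4)x - 1771371/8
E_{2} ∇ [E_{-4}, S_{-1/2}] (θ ∘ Δ) f = -(2835/4)x^4 - 7560x^3 - (329805/4)x^2 - (1329615/4)x - 4844511/8
[∇, E_{2}] [E_{-4}, S_{-1/2}] (θ ∘ Δ) f = 0

the image equals g(x) = 0


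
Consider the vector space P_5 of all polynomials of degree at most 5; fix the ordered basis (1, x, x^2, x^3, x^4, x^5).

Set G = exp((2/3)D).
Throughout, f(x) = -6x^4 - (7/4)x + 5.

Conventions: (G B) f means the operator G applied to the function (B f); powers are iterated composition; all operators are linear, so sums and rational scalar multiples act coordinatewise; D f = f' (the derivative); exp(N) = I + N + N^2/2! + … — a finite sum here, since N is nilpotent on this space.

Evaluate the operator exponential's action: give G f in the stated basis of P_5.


g(x) = -6x^4 - 16x^3 - 16x^2 - (319/36)x + 143/54

order-1 term: -16x^3 - 7/6
order-2 term: -16x^2
order-3 term: -(64/9)x
order-4 term: -32/27
the series for exp((2/3)D) f terminates at order 4
exp((2/3)D) f = -6x^4 - 16x^3 - 16x^2 - (319/36)x + 143/54


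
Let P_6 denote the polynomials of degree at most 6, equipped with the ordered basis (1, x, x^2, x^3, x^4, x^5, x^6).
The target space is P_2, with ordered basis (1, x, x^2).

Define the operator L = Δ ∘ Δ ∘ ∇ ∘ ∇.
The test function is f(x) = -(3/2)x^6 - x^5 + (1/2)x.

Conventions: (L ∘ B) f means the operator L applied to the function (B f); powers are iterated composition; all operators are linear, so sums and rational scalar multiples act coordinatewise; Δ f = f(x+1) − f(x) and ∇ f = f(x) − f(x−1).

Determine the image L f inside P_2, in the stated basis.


g(x) = -540x^2 - 120x - 180

∇ f = -9x^5 + (35/2)x^4 - 20x^3 + (25/2)x^2 - 4x + 1
∇ ∇ f = -45x^4 + 160x^3 - 255x^2 + 200x - 63
Δ (∇ ∘ ∇) f = -180x^3 + 210x^2 - 210x + 60
Δ (Δ ∘ ∇ ∘ ∇) f = -540x^2 - 120x - 180


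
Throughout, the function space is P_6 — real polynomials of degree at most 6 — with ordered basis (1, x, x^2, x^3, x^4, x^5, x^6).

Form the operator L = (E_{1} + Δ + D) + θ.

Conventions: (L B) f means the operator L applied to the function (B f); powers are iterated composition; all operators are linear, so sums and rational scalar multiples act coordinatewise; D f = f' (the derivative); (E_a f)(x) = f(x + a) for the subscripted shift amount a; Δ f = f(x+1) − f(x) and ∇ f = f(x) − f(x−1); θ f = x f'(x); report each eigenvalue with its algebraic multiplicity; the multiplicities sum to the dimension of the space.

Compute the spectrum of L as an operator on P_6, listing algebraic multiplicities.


image of 1: 1
image of x: 2x + 3
image of x^2: 3x^2 + 6x + 2
image of x^3: 4x^3 + 9x^2 + 6x + 2
image of x^4: 5x^4 + 12x^3 + 12x^2 + 8x + 2
image of x^5: 6x^5 + 15x^4 + 20x^3 + 20x^2 + 10x + 2
image of x^6: 7x^6 + 18x^5 + 30x^4 + 40x^3 + 30x^2 + 12x + 2
the matrix is upper triangular; its diagonal is (1, 2, 3, 4, 5, 6, 7)
for a triangular matrix the eigenvalues are the diagonal entries, with algebraic multiplicity their repetition count

λ = 1 (multiplicity 1), λ = 2 (multiplicity 1), λ = 3 (multiplicity 1), λ = 4 (multiplicity 1), λ = 5 (multiplicity 1), λ = 6 (multiplicity 1), λ = 7 (multiplicity 1)


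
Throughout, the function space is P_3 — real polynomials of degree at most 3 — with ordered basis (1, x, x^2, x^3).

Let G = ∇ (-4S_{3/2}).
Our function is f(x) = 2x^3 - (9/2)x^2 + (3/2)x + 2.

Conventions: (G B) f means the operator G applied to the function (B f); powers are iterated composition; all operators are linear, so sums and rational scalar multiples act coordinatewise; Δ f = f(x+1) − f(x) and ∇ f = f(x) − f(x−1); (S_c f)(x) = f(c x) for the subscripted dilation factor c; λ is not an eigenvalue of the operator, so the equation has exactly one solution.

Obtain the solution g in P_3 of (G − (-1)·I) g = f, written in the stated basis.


write g with unknown coordinates in the stated basis and equate coefficients in (G − (-1)·I) g = f
solving from the highest basis element down gives g = 2x^3 + (153/2)x^2 + (2595/2)x + 14251/2
check: G g = -81x^2 - 1296x - 14247/2
so G g − (-1)·g = 2x^3 - (9/2)x^2 + (3/2)x + 2 = f ✓

the result is g(x) = 2x^3 + (153/2)x^2 + (2595/2)x + 14251/2


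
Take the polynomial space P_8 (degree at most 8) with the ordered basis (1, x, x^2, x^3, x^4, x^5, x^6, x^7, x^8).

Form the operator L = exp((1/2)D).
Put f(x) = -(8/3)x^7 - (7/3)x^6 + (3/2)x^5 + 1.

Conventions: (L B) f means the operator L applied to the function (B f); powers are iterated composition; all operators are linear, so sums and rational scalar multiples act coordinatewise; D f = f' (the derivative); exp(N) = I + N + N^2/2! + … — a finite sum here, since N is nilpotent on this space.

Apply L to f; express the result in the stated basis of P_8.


order-1 term: -(28/3)x^6 - 7x^5 + (15/4)x^4
order-2 term: -14x^5 - (35/4)x^4 + (15/4)x^3
order-3 term: -(35/3)x^4 - (35/6)x^3 + (15/8)x^2
order-4 term: -(35/6)x^3 - (35/16)x^2 + (15/32)x
order-5 term: -(7/4)x^2 - (7/16)x + 3/64
order-6 term: -(7/24)x - 7/192
order-7 term: -1/48
the series for exp((1/2)D) f terminates at order 7
exp((1/2)D) f = -(8/3)x^7 - (35/3)x^6 - (39/2)x^5 - (50/3)x^4 - (95/12)x^3 - (33/16)x^2 - (25/96)x + 95/96

the image equals g(x) = -(8/3)x^7 - (35/3)x^6 - (39/2)x^5 - (50/3)x^4 - (95/12)x^3 - (33/16)x^2 - (25/96)x + 95/96


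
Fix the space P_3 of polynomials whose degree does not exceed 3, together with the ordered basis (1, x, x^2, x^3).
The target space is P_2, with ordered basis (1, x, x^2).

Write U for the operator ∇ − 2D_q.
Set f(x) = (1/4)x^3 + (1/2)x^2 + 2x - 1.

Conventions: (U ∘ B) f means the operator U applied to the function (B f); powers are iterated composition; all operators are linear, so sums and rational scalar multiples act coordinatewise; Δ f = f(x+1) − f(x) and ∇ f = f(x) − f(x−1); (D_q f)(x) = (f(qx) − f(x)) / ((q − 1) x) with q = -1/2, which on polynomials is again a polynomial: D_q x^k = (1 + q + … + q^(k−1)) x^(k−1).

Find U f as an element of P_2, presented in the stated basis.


∇ f = (3/4)x^2 + (1/4)x + 7/4
D_q f = (3/16)x^2 + (1/4)x + 2
(-2D_q) f = -(3/8)x^2 - (1/2)x - 4
(∇ − 2D_q) f = (3/8)x^2 - (1/4)x - 9/4

g(x) = (3/8)x^2 - (1/4)x - 9/4


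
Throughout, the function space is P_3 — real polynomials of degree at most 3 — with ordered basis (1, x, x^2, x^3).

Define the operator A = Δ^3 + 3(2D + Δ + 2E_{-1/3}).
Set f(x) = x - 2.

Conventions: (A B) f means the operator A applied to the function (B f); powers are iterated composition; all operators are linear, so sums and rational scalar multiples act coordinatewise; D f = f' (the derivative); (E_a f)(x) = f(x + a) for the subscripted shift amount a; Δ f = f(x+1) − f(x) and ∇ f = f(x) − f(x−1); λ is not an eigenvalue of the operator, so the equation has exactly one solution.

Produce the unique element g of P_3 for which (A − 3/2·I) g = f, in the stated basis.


g(x) = (2/9)x - 64/81

write g with unknown coordinates in the stated basis and equate coefficients in (A − 3/2·I) g = f
solving from the highest basis element down gives g = (2/9)x - 64/81
check: A g = (4/3)x - 86/27
so A g − 3/2·g = x - 2 = f ✓


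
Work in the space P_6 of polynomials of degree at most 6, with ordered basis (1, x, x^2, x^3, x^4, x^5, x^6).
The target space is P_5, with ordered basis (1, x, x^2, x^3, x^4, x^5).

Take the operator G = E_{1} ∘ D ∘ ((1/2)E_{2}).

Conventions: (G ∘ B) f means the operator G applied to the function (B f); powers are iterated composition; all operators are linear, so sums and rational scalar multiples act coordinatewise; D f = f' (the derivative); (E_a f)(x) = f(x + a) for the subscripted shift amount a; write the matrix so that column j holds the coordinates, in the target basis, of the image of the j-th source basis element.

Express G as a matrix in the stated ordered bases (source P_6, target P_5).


image of 1: 0
image of x: 1/2
image of x^2: x + 3
image of x^3: (3/2)x^2 + 9x + 27/2
image of x^4: 2x^3 + 18x^2 + 54x + 54
image of x^5: (5/2)x^4 + 30x^3 + 135x^2 + 270x + 405/2
image of x^6: 3x^5 + 45x^4 + 270x^3 + 810x^2 + 1215x + 729
each image's coordinates form column j of the matrix

the matrix is [[0, 1/2, 3, 27/2, 54, 405/2, 729]; [0, 0, 1, 9, 54, 270, 1215]; [0, 0, 0, 3/2, 18, 135, 810]; [0, 0, 0, 0, 2, 30, 270]; [0, 0, 0, 0, 0, 5/2, 45]; [0, 0, 0, 0, 0, 0, 3]] (rows listed top to bottom)


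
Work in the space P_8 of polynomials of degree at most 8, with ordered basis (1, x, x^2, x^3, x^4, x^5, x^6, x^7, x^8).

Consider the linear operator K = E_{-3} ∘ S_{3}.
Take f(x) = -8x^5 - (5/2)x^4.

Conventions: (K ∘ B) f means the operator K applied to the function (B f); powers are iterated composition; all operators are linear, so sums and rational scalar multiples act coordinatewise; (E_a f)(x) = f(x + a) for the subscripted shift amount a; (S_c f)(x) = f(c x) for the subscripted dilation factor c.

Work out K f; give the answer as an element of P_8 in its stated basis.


S_{3} f = -1944x^5 - (405/2)x^4
E_{-3} S_{3} f = -1944x^5 + (57915/2)x^4 - 172530x^3 + 513945x^2 - 765450x + 911979/2

the image equals g(x) = -1944x^5 + (57915/2)x^4 - 172530x^3 + 513945x^2 - 765450x + 911979/2


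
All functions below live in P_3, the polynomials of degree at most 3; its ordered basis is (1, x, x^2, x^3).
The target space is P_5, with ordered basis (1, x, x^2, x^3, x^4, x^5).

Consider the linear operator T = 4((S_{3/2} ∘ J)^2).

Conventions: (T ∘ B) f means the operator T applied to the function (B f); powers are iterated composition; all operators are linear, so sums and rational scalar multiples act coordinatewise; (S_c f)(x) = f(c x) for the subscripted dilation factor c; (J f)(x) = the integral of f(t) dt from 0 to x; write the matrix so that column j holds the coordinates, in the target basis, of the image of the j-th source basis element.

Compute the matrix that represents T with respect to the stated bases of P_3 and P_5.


image of 1: (27/4)x^2
image of x: (81/16)x^3
image of x^2: (729/128)x^4
image of x^3: (19683/2560)x^5
each image's coordinates form column j of the matrix

the matrix is [[0, 0, 0, 0]; [0, 0, 0, 0]; [27/4, 0, 0, 0]; [0, 81/16, 0, 0]; [0, 0, 729/128, 0]; [0, 0, 0, 19683/2560]] (rows listed top to bottom)


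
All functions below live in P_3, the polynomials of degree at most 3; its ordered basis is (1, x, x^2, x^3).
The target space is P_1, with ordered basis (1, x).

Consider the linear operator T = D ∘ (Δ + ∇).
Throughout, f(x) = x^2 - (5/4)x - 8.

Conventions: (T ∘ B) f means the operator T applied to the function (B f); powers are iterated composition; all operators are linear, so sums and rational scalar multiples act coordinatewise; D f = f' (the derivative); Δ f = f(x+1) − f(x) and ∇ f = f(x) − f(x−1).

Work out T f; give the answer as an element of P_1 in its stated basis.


the result is g(x) = 4

Δ f = 2x - 1/4
∇ f = 2x - 9/4
(Δ + ∇) f = 4x - 5/2
D (Δ + ∇) f = 4


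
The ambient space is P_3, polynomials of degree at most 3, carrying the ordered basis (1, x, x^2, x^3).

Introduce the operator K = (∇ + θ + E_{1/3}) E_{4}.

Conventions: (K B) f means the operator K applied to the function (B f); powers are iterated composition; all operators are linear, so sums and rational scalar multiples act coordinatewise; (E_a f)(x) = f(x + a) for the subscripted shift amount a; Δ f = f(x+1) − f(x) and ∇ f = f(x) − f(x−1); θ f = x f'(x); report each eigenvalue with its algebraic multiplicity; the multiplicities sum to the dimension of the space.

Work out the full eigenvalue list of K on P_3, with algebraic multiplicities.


image of 1: 1
image of x: 2x + 16/3
image of x^2: 3x^2 + (56/3)x + 232/9
image of x^3: 4x^3 + 40x^2 + (376/3)x + 3196/27
the matrix is upper triangular; its diagonal is (1, 2, 3, 4)
for a triangular matrix the eigenvalues are the diagonal entries, with algebraic multiplicity their repetition count

λ = 1 (multiplicity 1), λ = 2 (multiplicity 1), λ = 3 (multiplicity 1), λ = 4 (multiplicity 1)


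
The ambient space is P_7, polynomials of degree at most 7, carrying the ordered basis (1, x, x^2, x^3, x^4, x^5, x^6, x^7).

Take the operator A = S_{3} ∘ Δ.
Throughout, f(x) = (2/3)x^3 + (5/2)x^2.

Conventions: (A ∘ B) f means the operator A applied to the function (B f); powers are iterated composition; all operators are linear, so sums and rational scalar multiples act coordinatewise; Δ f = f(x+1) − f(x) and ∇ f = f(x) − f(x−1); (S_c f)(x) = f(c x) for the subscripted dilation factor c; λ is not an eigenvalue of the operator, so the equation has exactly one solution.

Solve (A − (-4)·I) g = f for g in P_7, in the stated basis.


g(x) = (1/6)x^3 - (1/2)x^2 + (3/8)x - 1/96

write g with unknown coordinates in the stated basis and equate coefficients in (A − (-4)·I) g = f
solving from the highest basis element down gives g = (1/6)x^3 - (1/2)x^2 + (3/8)x - 1/96
check: A g = (9/2)x^2 - (3/2)x + 1/24
so A g − (-4)·g = (2/3)x^3 + (5/2)x^2 = f ✓


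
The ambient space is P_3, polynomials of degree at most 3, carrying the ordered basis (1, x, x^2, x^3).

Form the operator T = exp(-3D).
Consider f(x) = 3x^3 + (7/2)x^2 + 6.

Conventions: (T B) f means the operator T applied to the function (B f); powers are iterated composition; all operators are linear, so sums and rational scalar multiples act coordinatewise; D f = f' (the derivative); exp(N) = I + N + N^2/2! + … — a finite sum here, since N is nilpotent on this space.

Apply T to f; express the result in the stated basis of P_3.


order-1 term: -27x^2 - 21x
order-2 term: 81x + 63/2
order-3 term: -81
the series for exp(-3D) f terminates at order 3
exp(-3D) f = 3x^3 - (47/2)x^2 + 60x - 87/2

g(x) = 3x^3 - (47/2)x^2 + 60x - 87/2


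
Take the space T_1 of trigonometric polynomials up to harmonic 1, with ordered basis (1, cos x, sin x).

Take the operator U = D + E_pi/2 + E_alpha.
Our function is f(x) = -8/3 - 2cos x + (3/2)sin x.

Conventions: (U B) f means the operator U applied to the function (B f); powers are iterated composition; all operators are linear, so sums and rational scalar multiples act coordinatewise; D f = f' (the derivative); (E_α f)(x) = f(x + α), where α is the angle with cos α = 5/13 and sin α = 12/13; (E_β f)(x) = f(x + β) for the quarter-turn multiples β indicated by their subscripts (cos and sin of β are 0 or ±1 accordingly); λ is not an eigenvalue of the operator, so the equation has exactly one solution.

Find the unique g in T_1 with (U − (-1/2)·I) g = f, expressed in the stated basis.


the image equals g(x) = -16/15 - (64/97)cos x - (47/97)sin x

write g with unknown coordinates in the stated basis and equate coefficients in (U − (-1/2)·I) g = f
solving from the highest basis element down gives g = -16/15 - (64/97)cos x - (47/97)sin x
check: U g = -32/15 - (162/97)cos x + (169/97)sin x
so U g − (-1/2)·g = -8/3 - 2cos x + (3/2)sin x = f ✓


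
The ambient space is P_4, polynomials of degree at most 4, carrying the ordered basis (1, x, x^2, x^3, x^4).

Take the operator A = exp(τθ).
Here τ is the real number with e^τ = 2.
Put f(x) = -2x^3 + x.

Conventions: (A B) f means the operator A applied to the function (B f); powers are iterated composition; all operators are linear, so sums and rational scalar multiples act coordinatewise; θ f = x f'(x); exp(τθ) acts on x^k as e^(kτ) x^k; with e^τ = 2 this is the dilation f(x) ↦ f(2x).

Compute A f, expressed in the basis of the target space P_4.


exp(τθ) x^k = e^(kτ) x^k; with e^τ = 2 this sends x^k to 2^k x^k
x ↦ 2 x
x^3 ↦ 8 x^3
applying this coordinatewise to f: exp(τθ) f = -16x^3 + 2x

the image equals g(x) = -16x^3 + 2x


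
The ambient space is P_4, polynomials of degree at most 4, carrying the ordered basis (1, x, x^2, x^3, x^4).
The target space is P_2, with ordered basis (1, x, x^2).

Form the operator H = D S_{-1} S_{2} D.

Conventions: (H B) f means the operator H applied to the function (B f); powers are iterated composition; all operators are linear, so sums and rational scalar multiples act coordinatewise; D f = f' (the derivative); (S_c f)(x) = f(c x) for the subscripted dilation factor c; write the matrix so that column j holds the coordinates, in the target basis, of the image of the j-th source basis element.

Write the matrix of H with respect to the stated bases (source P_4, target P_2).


the matrix is [[0, 0, -4, 0, 0]; [0, 0, 0, 24, 0]; [0, 0, 0, 0, -96]] (rows listed top to bottom)

image of 1: 0
image of x: 0
image of x^2: -4
image of x^3: 24x
image of x^4: -96x^2
each image's coordinates form column j of the matrix


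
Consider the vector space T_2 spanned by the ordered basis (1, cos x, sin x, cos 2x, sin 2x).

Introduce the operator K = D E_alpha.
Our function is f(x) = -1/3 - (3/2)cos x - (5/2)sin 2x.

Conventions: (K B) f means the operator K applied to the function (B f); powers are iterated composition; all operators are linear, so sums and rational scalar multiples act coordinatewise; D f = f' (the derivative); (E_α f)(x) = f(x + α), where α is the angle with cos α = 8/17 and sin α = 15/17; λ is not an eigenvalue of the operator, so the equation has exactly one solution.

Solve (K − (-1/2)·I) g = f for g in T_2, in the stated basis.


write g with unknown coordinates in the stated basis and equate coefficients in (K − (-1/2)·I) g = f
solving from the highest basis element down gives g = -2/3 + (39/25)cos x - (48/25)sin x - (3220/2993)cos 2x + (3355/2993)sin 2x
check: K g = -(57/25)cos x + (24/25)sin x + (1610/2993)cos 2x - (9160/2993)sin 2x
so K g − (-1/2)·g = -1/3 - (3/2)cos x - (5/2)sin 2x = f ✓

g(x) = -2/3 + (39/25)cos x - (48/25)sin x - (3220/2993)cos 2x + (3355/2993)sin 2x


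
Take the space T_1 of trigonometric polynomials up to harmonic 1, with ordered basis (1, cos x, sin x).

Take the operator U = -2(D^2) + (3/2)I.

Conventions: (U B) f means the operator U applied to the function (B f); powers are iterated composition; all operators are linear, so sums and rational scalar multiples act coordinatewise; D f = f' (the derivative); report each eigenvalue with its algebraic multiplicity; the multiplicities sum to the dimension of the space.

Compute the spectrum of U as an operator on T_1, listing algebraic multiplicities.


image of 1: 3/2
image of cos x: (7/2)cos x
image of sin x: (7/2)sin x
the matrix is diagonal; its diagonal is (3/2, 7/2, 7/2)
for a triangular matrix the eigenvalues are the diagonal entries, with algebraic multiplicity their repetition count

λ = 3/2 (multiplicity 1), λ = 7/2 (multiplicity 2)


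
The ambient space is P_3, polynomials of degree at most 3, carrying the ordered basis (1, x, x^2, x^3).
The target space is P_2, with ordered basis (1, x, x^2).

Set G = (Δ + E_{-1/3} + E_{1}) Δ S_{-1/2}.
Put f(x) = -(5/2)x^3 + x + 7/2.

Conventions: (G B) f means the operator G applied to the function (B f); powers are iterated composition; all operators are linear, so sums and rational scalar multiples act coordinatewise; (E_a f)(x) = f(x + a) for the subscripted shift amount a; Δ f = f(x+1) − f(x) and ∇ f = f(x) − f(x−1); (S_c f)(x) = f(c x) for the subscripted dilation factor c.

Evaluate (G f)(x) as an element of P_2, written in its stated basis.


S_{-1/2} f = (5/16)x^3 - (1/2)x + 7/2
Δ S_{-1/2} f = (15/16)x^2 + (15/16)x - 3/16
Δ (Δ S_{-1/2}) f = (15/8)x + 15/8
E_{-1/3} (Δ S_{-1/2}) f = (15/16)x^2 + (5/16)x - 19/48
E_{1} (Δ S_{-1/2}) f = (15/16)x^2 + (45/16)x + 27/16
(Δ + E_{-1/3} + E_{1}) (Δ S_{-1/2}) f = (15/8)x^2 + 5x + 19/6

the result is g(x) = (15/8)x^2 + 5x + 19/6


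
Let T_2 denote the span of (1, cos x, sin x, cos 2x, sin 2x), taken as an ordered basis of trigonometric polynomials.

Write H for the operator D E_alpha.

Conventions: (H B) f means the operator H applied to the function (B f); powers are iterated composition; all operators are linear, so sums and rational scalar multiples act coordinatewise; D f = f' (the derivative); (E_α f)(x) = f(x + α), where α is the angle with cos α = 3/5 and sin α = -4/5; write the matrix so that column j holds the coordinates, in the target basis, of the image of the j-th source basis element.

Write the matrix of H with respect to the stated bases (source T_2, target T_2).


the matrix is [[0, 0, 0, 0, 0]; [0, 4/5, 3/5, 0, 0]; [0, -3/5, 4/5, 0, 0]; [0, 0, 0, 48/25, -14/25]; [0, 0, 0, 14/25, 48/25]] (rows listed top to bottom)

image of 1: 0
image of cos x: (4/5)cos x - (3/5)sin x
image of sin x: (3/5)cos x + (4/5)sin x
image of cos 2x: (48/25)cos 2x + (14/25)sin 2x
image of sin 2x: -(14/25)cos 2x + (48/25)sin 2x
each image's coordinates form column j of the matrix


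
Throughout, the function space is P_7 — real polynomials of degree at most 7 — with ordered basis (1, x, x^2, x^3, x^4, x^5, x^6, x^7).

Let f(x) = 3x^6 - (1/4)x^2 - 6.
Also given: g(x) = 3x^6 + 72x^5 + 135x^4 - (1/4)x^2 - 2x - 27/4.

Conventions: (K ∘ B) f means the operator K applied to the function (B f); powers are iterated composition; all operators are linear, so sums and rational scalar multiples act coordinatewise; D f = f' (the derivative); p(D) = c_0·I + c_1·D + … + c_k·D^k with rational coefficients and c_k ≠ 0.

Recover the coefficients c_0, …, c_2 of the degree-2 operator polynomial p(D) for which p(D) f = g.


D^0 f = 3x^6 - (1/4)x^2 - 6
D^1 f = 18x^5 - (1/2)x
D^2 f = 90x^4 - 1/2
matching coefficients of g against c_0 f + c_1 Df + … from the top degree down determines the c_i
solution: c_0 = 1, c_1 = 4, c_2 = 3/2

p(D) = I + 4·D + (3/2)·D^2, i.e. c_0 = 1, c_1 = 4, c_2 = 3/2


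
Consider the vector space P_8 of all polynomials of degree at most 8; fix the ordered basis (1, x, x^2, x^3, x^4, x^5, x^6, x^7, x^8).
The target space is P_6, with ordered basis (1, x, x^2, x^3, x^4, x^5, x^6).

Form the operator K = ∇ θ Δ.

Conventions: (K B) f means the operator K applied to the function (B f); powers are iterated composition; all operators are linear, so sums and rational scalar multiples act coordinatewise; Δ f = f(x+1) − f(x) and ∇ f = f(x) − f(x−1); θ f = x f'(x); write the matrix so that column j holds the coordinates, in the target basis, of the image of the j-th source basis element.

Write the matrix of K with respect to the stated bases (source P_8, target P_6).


the matrix is [[0, 0, 2, -3, 4, -5, 6, -7, 8]; [0, 0, 0, 12, -12, 30, -30, 56, -56]; [0, 0, 0, 0, 36, -30, 120, -105, 280]; [0, 0, 0, 0, 0, 80, -60, 350, -280]; [0, 0, 0, 0, 0, 0, 150, -105, 840]; [0, 0, 0, 0, 0, 0, 0, 252, -168]; [0, 0, 0, 0, 0, 0, 0, 0, 392]] (rows listed top to bottom)

image of 1: 0
image of x: 0
image of x^2: 2
image of x^3: 12x - 3
image of x^4: 36x^2 - 12x + 4
image of x^5: 80x^3 - 30x^2 + 30x - 5
image of x^6: 150x^4 - 60x^3 + 120x^2 - 30x + 6
image of x^7: 252x^5 - 105x^4 + 350x^3 - 105x^2 + 56x - 7
image of x^8: 392x^6 - 168x^5 + 840x^4 - 280x^3 + 280x^2 - 56x + 8
each image's coordinates form column j of the matrix
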